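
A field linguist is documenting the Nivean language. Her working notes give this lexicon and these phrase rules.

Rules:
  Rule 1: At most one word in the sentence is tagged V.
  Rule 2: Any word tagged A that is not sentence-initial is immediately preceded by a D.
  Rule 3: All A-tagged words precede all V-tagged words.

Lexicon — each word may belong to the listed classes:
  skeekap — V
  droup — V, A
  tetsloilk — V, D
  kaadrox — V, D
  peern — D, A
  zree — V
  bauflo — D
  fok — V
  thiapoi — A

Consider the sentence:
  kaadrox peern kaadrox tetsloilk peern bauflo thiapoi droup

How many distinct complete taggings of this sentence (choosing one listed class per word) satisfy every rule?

4

Candidates per position — 1:kaadrox {V,D}; 2:peern {D,A}; 3:kaadrox {V,D}; 4:tetsloilk {V,D}; 5:peern {D,A}; 6:bauflo {D}; 7:thiapoi {A}; 8:droup {V,A}.
There are 64 candidate sequences in total.
The sequences that satisfy every rule: D D D D D D A V; D D D D A D A V; D A D D D D A V; D A D D A D A V.
Count = 4.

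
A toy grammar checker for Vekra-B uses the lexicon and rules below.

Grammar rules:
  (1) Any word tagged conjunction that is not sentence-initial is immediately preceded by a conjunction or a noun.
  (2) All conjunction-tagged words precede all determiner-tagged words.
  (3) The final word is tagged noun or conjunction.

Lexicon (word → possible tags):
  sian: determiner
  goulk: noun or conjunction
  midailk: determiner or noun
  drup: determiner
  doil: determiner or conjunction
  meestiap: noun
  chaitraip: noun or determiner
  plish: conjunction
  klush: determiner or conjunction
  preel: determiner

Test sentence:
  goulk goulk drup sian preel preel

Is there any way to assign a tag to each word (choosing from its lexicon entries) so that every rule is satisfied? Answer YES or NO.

NO

Candidates per position — 1:goulk {noun,conjunction}; 2:goulk {noun,conjunction}; 3:drup {determiner}; 4:sian {determiner}; 5:preel {determiner}; 6:preel {determiner}.
Rule 3 cannot be satisfied by any choice of tags from the lexicon.
So there is no consistent tagging.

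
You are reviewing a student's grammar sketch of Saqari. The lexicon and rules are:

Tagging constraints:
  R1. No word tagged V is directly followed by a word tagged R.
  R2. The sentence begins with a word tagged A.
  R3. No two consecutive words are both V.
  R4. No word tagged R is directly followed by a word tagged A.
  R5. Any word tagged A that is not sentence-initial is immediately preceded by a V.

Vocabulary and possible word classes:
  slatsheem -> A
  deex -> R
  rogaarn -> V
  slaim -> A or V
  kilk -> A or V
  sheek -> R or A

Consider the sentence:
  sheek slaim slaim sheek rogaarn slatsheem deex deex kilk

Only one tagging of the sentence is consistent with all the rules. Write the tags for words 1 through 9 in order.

Candidates per position — 1:sheek {R,A}; 2:slaim {A,V}; 3:slaim {A,V}; 4:sheek {R,A}; 5:rogaarn {V}; 6:slatsheem {A}; 7:deex {R}; 8:deex {R}; 9:kilk {A,V}.
Position 1: tagging it R would leave rule 2 unsatisfiable, so it must be A.
Position 2: tagging it A would leave rule 5 unsatisfiable, so it must be V.
Position 3: tagging it V would leave rule 3 unsatisfiable, so it must be A.
Position 4: tagging it A would leave rule 5 unsatisfiable, so it must be R.
Position 9: tagging it A would leave rule 4 unsatisfiable, so it must be V.
The only consistent sequence is: A V A R V A R R V.
Check: rule 1 ✓; rule 2 ✓; rule 3 ✓; rule 4 ✓; rule 5 ✓.

A V A R V A R R V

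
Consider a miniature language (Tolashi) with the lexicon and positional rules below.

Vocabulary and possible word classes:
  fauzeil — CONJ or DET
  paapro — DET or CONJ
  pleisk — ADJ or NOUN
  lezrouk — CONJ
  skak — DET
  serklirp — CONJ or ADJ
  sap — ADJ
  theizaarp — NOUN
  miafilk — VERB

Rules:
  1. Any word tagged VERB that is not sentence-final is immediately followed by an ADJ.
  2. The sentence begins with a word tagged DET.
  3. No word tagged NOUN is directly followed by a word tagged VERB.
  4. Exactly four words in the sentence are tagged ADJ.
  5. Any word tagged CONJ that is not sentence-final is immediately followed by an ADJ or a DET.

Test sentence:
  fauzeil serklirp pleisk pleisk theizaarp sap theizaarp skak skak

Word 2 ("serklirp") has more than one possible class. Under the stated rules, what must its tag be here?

ADJ

Candidates per position — 1:fauzeil {CONJ,DET}; 2:serklirp {CONJ,ADJ}; 3:pleisk {ADJ,NOUN}; 4:pleisk {ADJ,NOUN}; 5:theizaarp {NOUN}; 6:sap {ADJ}; 7:theizaarp {NOUN}; 8:skak {DET}; 9:skak {DET}.
Position 1: CONJ is ruled out by rule 2; that leaves DET.
Position 2: CONJ is ruled out by rule 4; that leaves ADJ.
Position 3: NOUN is ruled out by rule 4; that leaves ADJ.
Position 4: NOUN is ruled out by rule 4; that leaves ADJ.
That leaves exactly one tagging: DET ADJ ADJ ADJ NOUN ADJ NOUN DET DET.
Rule-by-rule: rule 1 ok; rule 2 ok; rule 3 ok; rule 4 ok; rule 5 ok.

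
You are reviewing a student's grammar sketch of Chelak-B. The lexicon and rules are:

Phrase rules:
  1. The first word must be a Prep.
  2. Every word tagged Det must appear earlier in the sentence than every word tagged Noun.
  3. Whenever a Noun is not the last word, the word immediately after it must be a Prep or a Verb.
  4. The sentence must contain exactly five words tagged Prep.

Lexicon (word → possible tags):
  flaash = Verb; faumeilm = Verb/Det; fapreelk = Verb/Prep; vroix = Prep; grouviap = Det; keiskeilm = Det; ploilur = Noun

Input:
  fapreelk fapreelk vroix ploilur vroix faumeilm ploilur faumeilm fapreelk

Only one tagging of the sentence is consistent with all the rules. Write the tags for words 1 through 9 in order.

Candidates per position — 1:fapreelk {Verb,Prep}; 2:fapreelk {Verb,Prep}; 3:vroix {Prep}; 4:ploilur {Noun}; 5:vroix {Prep}; 6:faumeilm {Verb,Det}; 7:ploilur {Noun}; 8:faumeilm {Verb,Det}; 9:fapreelk {Verb,Prep}.
Position 1: Verb is ruled out by rule 1; that leaves Prep.
Position 2: Verb is ruled out by rule 4; that leaves Prep.
Position 6: Det is ruled out by rule 2; that leaves Verb.
Position 8: Det is ruled out by rule 2; that leaves Verb.
Position 9: Verb is ruled out by rule 4; that leaves Prep.
The only consistent sequence is: Prep Prep Prep Noun Prep Verb Noun Verb Prep.
Checking: rule 1 holds; rule 2 holds; rule 3 holds; rule 4 holds.

Prep Prep Prep Noun Prep Verb Noun Verb Prep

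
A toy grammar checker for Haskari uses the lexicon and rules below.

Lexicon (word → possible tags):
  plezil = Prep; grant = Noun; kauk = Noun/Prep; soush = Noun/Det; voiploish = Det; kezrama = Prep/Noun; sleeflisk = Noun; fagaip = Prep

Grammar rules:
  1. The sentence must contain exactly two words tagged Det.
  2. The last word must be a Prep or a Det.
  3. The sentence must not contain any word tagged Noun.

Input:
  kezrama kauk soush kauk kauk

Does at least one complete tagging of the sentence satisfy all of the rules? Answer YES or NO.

Candidates per position — 1:kezrama {Prep,Noun}; 2:kauk {Noun,Prep}; 3:soush {Noun,Det}; 4:kauk {Noun,Prep}; 5:kauk {Noun,Prep}.
Rule 1 cannot be satisfied by any choice of tags from the lexicon.
So there is no consistent tagging.

NO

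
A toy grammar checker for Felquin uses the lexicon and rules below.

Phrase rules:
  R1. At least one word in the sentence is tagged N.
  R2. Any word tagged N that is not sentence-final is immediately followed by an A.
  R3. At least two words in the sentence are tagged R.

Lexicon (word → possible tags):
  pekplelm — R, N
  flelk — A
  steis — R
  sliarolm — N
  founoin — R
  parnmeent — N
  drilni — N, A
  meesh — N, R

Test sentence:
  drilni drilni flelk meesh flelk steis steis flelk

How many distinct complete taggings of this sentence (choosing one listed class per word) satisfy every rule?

5

Candidates per position — 1:drilni {N,A}; 2:drilni {N,A}; 3:flelk {A}; 4:meesh {N,R}; 5:flelk {A}; 6:steis {R}; 7:steis {R}; 8:flelk {A}.
There are 8 candidate sequences in total.
The sequences that satisfy every rule: N A A N A R R A; N A A R A R R A; A N A N A R R A; A N A R A R R A; A A A N A R R A.
Count = 5.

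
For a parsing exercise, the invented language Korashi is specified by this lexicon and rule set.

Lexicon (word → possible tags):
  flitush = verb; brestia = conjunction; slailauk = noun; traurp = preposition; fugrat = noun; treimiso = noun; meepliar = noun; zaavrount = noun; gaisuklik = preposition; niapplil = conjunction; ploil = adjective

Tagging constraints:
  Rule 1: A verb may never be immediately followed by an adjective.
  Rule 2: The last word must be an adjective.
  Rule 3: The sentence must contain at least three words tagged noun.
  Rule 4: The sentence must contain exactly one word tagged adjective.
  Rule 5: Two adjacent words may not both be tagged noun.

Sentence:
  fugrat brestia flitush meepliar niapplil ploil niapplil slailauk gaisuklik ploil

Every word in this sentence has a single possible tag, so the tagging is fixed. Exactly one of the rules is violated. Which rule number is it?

4

Fixed tagging: noun conjunction verb noun conjunction adjective conjunction noun preposition adjective.
Rule check: R1 pass, R2 pass, R3 pass, R4 fail, R5 pass.
Only rule 4 fails.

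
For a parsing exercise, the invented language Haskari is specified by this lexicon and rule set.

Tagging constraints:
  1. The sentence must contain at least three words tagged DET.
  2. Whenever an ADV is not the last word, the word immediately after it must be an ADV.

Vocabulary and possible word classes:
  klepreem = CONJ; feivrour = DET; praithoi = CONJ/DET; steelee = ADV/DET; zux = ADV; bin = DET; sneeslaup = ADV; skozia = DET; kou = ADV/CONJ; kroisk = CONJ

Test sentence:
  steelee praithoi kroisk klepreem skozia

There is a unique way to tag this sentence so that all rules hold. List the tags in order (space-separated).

DET DET CONJ CONJ DET

Candidates per position — 1:steelee {ADV,DET}; 2:praithoi {CONJ,DET}; 3:kroisk {CONJ}; 4:klepreem {CONJ}; 5:skozia {DET}.
Position 1: ADV is ruled out by rule 1; that leaves DET.
Position 2: CONJ is ruled out by rule 1; that leaves DET.
The unique satisfying tagging is: DET DET CONJ CONJ DET.
Check: rule 1 satisfied; rule 2 satisfied.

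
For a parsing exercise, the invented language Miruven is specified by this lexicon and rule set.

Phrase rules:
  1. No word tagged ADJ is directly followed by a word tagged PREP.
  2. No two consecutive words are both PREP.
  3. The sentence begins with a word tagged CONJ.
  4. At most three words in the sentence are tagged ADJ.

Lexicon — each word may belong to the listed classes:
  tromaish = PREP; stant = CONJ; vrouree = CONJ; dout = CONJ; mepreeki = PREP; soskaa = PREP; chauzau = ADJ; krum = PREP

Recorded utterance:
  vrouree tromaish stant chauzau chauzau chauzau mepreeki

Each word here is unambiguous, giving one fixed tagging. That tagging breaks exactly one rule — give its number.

1

Fixed tagging: CONJ PREP CONJ ADJ ADJ ADJ PREP.
Applying the rules: R1 ✗, R2 ✓, R3 ✓, R4 ✓.
Only rule 1 fails.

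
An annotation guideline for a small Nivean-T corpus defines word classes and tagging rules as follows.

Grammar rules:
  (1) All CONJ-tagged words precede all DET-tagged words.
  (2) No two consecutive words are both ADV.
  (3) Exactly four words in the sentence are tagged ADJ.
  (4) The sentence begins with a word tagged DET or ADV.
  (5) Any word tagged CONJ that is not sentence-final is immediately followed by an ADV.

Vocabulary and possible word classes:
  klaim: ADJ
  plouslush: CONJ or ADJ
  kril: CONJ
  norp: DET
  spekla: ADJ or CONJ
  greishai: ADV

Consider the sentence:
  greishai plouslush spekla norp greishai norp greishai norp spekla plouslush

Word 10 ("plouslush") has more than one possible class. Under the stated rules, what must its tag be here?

ADJ

Candidates per position — 1:greishai {ADV}; 2:plouslush {CONJ,ADJ}; 3:spekla {ADJ,CONJ}; 4:norp {DET}; 5:greishai {ADV}; 6:norp {DET}; 7:greishai {ADV}; 8:norp {DET}; 9:spekla {ADJ,CONJ}; 10:plouslush {CONJ,ADJ}.
If word 2 were CONJ, no tagging could satisfy rule 3; so word 2 is ADJ.
If word 3 were CONJ, no tagging could satisfy rule 3; so word 3 is ADJ.
If word 9 were CONJ, no tagging could satisfy rule 1; so word 9 is ADJ.
If word 10 were CONJ, no tagging could satisfy rule 1; so word 10 is ADJ.
The unique satisfying tagging is: ADV ADJ ADJ DET ADV DET ADV DET ADJ ADJ.
Check: rule 1 ✓; rule 2 ✓; rule 3 ✓; rule 4 ✓; rule 5 ✓.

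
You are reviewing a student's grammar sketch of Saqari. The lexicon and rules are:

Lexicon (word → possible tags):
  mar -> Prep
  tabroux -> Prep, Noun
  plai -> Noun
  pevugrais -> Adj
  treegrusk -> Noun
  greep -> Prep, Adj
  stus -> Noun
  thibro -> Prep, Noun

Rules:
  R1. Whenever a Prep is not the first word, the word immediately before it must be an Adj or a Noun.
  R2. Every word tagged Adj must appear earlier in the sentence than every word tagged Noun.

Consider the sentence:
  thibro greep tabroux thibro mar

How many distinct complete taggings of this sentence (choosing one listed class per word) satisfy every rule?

3

Candidates per position — 1:thibro {Prep,Noun}; 2:greep {Prep,Adj}; 3:tabroux {Prep,Noun}; 4:thibro {Prep,Noun}; 5:mar {Prep}.
There are 16 candidate sequences in total.
The sequences that satisfy every rule: Prep Adj Prep Noun Prep; Prep Adj Noun Noun Prep; Noun Prep Noun Noun Prep.
Count = 3.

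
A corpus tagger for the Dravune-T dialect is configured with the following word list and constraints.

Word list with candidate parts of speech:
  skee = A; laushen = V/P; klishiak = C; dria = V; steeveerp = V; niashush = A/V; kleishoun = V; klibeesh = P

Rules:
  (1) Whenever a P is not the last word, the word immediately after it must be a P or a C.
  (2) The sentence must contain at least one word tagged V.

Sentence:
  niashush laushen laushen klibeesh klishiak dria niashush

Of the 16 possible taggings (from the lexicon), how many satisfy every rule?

12

Candidates per position — 1:niashush {A,V}; 2:laushen {V,P}; 3:laushen {V,P}; 4:klibeesh {P}; 5:klishiak {C}; 6:dria {V}; 7:niashush {A,V}.
There are 16 candidate sequences in total.
Checking each against the rules leaves 12 sequences.
Count = 12.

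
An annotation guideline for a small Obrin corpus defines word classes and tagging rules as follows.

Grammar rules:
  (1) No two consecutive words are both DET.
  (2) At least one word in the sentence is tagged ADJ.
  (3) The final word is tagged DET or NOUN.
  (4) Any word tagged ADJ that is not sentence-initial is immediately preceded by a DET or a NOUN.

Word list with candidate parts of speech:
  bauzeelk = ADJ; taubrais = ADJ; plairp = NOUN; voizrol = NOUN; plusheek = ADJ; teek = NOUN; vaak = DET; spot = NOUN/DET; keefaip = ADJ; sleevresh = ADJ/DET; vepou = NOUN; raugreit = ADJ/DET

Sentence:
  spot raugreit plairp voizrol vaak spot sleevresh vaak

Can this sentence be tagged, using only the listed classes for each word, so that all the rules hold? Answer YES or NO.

Candidates per position — 1:spot {NOUN,DET}; 2:raugreit {ADJ,DET}; 3:plairp {NOUN}; 4:voizrol {NOUN}; 5:vaak {DET}; 6:spot {NOUN,DET}; 7:sleevresh {ADJ,DET}; 8:vaak {DET}.
One satisfying assignment: NOUN ADJ NOUN NOUN DET NOUN ADJ DET.
Rule-by-rule: rule 1 holds; rule 2 holds; rule 3 holds; rule 4 holds.

YES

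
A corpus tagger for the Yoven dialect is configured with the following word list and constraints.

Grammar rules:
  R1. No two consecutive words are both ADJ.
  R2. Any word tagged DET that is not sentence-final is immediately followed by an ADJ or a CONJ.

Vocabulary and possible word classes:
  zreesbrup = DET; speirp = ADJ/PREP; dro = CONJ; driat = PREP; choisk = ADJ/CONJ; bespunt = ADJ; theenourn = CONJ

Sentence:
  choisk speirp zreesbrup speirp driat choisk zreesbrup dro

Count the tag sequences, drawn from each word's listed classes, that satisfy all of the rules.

6

Candidates per position — 1:choisk {ADJ,CONJ}; 2:speirp {ADJ,PREP}; 3:zreesbrup {DET}; 4:speirp {ADJ,PREP}; 5:driat {PREP}; 6:choisk {ADJ,CONJ}; 7:zreesbrup {DET}; 8:dro {CONJ}.
There are 16 candidate sequences in total.
Checking each against the rules leaves 6 sequences.
Count = 6.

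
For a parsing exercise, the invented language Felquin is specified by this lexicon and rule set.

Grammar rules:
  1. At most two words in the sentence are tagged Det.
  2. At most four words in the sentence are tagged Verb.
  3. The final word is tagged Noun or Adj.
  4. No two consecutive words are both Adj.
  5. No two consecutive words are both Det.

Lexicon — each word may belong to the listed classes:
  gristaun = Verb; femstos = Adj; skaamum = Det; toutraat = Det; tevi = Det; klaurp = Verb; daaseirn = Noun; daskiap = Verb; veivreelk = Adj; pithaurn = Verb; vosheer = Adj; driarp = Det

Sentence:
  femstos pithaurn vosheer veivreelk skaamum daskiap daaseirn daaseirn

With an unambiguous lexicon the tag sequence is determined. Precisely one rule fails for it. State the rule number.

Fixed tagging: Adj Verb Adj Adj Det Verb Noun Noun.
Rule check: R1 ✓, R2 ✓, R3 ✓, R4 ✗, R5 ✓.
Only rule 4 fails.

4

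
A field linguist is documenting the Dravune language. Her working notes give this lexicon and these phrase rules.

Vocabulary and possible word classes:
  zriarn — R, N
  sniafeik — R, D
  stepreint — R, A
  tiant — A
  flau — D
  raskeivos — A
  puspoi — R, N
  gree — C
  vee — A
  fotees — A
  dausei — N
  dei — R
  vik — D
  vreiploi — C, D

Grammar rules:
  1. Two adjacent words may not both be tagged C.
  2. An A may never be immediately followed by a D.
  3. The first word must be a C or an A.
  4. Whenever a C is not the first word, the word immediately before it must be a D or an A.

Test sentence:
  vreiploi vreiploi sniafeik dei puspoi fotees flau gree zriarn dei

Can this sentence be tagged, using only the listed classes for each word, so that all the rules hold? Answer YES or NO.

NO

Candidates per position — 1:vreiploi {C,D}; 2:vreiploi {C,D}; 3:sniafeik {R,D}; 4:dei {R}; 5:puspoi {R,N}; 6:fotees {A}; 7:flau {D}; 8:gree {C}; 9:zriarn {R,N}; 10:dei {R}.
Rule 2 cannot be satisfied by any choice of tags from the lexicon.
So there is no consistent tagging.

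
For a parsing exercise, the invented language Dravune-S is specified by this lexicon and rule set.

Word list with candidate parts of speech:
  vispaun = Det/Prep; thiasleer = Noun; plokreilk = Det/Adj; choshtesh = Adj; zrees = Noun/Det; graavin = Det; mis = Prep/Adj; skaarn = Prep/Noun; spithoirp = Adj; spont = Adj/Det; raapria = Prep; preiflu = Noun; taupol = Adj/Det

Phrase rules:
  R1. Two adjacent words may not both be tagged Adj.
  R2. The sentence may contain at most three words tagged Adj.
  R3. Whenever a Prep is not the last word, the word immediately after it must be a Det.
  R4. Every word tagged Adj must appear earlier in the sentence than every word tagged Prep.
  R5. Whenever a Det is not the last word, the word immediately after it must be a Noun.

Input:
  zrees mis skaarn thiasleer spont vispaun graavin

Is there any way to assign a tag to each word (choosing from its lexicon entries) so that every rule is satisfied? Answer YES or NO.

Candidates per position — 1:zrees {Noun,Det}; 2:mis {Prep,Adj}; 3:skaarn {Prep,Noun}; 4:thiasleer {Noun}; 5:spont {Adj,Det}; 6:vispaun {Det,Prep}; 7:graavin {Det}.
One satisfying assignment: Noun Adj Noun Noun Adj Prep Det.
Rule-by-rule: rule 1 ✓; rule 2 ✓; rule 3 ✓; rule 4 ✓; rule 5 ✓.

YES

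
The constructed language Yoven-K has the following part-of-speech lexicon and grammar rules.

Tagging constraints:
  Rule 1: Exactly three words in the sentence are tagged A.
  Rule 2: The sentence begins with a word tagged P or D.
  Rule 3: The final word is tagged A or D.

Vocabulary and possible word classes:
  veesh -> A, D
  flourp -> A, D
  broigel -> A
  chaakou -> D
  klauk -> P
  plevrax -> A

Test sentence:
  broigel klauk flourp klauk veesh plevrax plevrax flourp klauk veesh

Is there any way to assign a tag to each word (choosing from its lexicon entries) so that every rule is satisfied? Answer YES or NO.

NO

Candidates per position — 1:broigel {A}; 2:klauk {P}; 3:flourp {A,D}; 4:klauk {P}; 5:veesh {A,D}; 6:plevrax {A}; 7:plevrax {A}; 8:flourp {A,D}; 9:klauk {P}; 10:veesh {A,D}.
Rule 2 cannot be satisfied by any choice of tags from the lexicon.
So there is no consistent tagging.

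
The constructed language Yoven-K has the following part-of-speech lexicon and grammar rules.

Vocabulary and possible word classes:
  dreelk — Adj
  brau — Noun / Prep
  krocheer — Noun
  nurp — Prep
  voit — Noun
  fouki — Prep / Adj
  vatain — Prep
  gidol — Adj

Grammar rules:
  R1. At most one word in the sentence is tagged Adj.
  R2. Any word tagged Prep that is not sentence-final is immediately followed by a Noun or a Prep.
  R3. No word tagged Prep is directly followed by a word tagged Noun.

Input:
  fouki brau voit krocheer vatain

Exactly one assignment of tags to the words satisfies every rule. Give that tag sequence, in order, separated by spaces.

Candidates per position — 1:fouki {Prep,Adj}; 2:brau {Noun,Prep}; 3:voit {Noun}; 4:krocheer {Noun}; 5:vatain {Prep}.
Word 1 cannot be Prep — rule 3 would then fail for every completion. It is Adj.
Word 2 cannot be Prep — rule 3 would then fail for every completion. It is Noun.
The only consistent sequence is: Adj Noun Noun Noun Prep.
Verifying each rule — rule 1 ok; rule 2 ok; rule 3 ok.

Adj Noun Noun Noun Prep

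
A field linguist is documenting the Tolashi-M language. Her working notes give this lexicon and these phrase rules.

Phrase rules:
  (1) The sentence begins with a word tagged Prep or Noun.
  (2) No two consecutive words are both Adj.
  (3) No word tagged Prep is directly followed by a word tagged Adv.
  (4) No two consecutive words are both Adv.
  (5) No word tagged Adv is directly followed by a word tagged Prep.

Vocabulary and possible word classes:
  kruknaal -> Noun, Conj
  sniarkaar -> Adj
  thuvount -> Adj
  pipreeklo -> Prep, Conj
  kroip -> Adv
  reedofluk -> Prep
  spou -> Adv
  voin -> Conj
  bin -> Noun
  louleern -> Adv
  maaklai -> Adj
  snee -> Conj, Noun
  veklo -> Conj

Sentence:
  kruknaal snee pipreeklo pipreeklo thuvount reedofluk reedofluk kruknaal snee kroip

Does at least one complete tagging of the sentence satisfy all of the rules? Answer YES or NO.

YES

Candidates per position — 1:kruknaal {Noun,Conj}; 2:snee {Conj,Noun}; 3:pipreeklo {Prep,Conj}; 4:pipreeklo {Prep,Conj}; 5:thuvount {Adj}; 6:reedofluk {Prep}; 7:reedofluk {Prep}; 8:kruknaal {Noun,Conj}; 9:snee {Conj,Noun}; 10:kroip {Adv}.
One satisfying assignment: Noun Conj Conj Conj Adj Prep Prep Noun Conj Adv.
Verifying each rule — rule 1 ok; rule 2 ok; rule 3 ok; rule 4 ok; rule 5 ok.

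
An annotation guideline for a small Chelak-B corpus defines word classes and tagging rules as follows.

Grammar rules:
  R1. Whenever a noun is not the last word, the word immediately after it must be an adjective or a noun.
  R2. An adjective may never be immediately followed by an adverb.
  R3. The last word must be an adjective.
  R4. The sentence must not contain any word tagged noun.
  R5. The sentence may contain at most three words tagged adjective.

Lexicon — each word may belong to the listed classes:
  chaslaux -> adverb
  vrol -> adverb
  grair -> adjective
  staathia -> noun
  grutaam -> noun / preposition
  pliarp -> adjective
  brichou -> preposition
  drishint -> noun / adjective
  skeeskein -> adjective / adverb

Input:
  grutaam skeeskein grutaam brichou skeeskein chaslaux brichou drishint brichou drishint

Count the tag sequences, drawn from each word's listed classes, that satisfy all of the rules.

2

Candidates per position — 1:grutaam {noun,preposition}; 2:skeeskein {adjective,adverb}; 3:grutaam {noun,preposition}; 4:brichou {preposition}; 5:skeeskein {adjective,adverb}; 6:chaslaux {adverb}; 7:brichou {preposition}; 8:drishint {noun,adjective}; 9:brichou {preposition}; 10:drishint {noun,adjective}.
There are 64 candidate sequences in total.
The sequences that satisfy every rule: preposition adjective preposition preposition adverb adverb preposition adjective preposition adjective; preposition adverb preposition preposition adverb adverb preposition adjective preposition adjective.
Count = 2.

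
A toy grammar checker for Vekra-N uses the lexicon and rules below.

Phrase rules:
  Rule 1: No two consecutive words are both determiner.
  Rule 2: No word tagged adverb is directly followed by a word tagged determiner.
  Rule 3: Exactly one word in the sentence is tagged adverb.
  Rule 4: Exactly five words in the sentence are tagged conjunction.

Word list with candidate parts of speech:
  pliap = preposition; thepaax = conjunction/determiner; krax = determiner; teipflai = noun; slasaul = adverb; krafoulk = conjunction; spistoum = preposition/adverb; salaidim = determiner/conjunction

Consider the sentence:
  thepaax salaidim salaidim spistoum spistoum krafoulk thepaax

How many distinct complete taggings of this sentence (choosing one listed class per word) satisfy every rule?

Candidates per position — 1:thepaax {conjunction,determiner}; 2:salaidim {determiner,conjunction}; 3:salaidim {determiner,conjunction}; 4:spistoum {preposition,adverb}; 5:spistoum {preposition,adverb}; 6:krafoulk {conjunction}; 7:thepaax {conjunction,determiner}.
There are 64 candidate sequences in total.
The sequences that satisfy every rule: conjunction conjunction conjunction preposition adverb conjunction conjunction; conjunction conjunction conjunction adverb preposition conjunction conjunction.
Count = 2.

2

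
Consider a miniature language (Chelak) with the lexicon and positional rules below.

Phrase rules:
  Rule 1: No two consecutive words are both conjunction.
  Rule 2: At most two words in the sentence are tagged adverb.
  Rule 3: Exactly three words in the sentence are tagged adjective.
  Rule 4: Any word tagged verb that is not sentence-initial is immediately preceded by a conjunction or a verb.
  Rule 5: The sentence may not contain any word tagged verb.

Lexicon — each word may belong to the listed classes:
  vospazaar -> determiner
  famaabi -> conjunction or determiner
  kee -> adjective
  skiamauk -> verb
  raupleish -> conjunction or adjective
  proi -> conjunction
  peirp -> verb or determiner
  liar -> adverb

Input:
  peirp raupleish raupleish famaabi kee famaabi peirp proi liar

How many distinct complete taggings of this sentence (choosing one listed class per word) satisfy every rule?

Candidates per position — 1:peirp {verb,determiner}; 2:raupleish {conjunction,adjective}; 3:raupleish {conjunction,adjective}; 4:famaabi {conjunction,determiner}; 5:kee {adjective}; 6:famaabi {conjunction,determiner}; 7:peirp {verb,determiner}; 8:proi {conjunction}; 9:liar {adverb}.
There are 64 candidate sequences in total.
The sequences that satisfy every rule: determiner adjective adjective conjunction adjective conjunction determiner conjunction adverb; determiner adjective adjective conjunction adjective determiner determiner conjunction adverb; determiner adjective adjective determiner adjective conjunction determiner conjunction adverb; determiner adjective adjective determiner adjective determiner determiner conjunction adverb.
Count = 4.

4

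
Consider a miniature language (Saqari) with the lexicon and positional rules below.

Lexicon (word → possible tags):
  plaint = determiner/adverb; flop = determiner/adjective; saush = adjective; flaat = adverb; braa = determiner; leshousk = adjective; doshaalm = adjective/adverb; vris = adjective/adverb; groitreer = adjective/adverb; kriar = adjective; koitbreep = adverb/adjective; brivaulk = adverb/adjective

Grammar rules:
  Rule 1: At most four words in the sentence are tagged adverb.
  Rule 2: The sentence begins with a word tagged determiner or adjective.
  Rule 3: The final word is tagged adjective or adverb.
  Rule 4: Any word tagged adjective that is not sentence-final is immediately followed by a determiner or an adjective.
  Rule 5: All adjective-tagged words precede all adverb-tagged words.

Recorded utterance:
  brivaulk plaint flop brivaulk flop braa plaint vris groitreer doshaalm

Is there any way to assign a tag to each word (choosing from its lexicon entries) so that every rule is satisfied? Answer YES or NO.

YES

Candidates per position — 1:brivaulk {adverb,adjective}; 2:plaint {determiner,adverb}; 3:flop {determiner,adjective}; 4:brivaulk {adverb,adjective}; 5:flop {determiner,adjective}; 6:braa {determiner}; 7:plaint {determiner,adverb}; 8:vris {adjective,adverb}; 9:groitreer {adjective,adverb}; 10:doshaalm {adjective,adverb}.
One satisfying assignment: adjective determiner adjective adjective determiner determiner adverb adverb adverb adverb.
Check: rule 1 ✓; rule 2 ✓; rule 3 ✓; rule 4 ✓; rule 5 ✓.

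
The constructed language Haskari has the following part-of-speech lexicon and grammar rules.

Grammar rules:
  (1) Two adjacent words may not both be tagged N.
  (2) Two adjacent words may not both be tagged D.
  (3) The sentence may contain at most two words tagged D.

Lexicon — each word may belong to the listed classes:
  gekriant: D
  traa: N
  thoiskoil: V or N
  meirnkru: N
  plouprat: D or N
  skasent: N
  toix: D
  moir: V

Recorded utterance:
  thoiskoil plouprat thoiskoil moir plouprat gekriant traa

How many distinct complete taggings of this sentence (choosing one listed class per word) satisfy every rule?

5

Candidates per position — 1:thoiskoil {V,N}; 2:plouprat {D,N}; 3:thoiskoil {V,N}; 4:moir {V}; 5:plouprat {D,N}; 6:gekriant {D}; 7:traa {N}.
There are 16 candidate sequences in total.
The sequences that satisfy every rule: V D V V N D N; V D N V N D N; V N V V N D N; N D V V N D N; N D N V N D N.
Count = 5.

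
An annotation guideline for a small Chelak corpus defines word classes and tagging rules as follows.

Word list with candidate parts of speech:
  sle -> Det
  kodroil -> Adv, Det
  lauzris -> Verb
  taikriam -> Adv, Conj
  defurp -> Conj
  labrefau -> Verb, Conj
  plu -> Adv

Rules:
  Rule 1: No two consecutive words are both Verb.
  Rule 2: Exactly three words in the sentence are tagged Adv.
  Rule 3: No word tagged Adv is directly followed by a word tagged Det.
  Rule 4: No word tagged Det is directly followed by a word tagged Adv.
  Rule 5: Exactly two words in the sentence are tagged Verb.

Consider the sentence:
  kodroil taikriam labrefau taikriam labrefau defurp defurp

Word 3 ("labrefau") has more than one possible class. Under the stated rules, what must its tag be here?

Candidates per position — 1:kodroil {Adv,Det}; 2:taikriam {Adv,Conj}; 3:labrefau {Verb,Conj}; 4:taikriam {Adv,Conj}; 5:labrefau {Verb,Conj}; 6:defurp {Conj}; 7:defurp {Conj}.
At position 1, choosing Det makes rule 2 impossible to satisfy; hence Adv.
At position 2, choosing Conj makes rule 2 impossible to satisfy; hence Adv.
At position 3, choosing Conj makes rule 5 impossible to satisfy; hence Verb.
At position 4, choosing Conj makes rule 2 impossible to satisfy; hence Adv.
At position 5, choosing Conj makes rule 5 impossible to satisfy; hence Verb.
So the tagging must be: Adv Adv Verb Adv Verb Conj Conj.
Rule-by-rule: rule 1 ok; rule 2 ok; rule 3 ok; rule 4 ok; rule 5 ok.

Verb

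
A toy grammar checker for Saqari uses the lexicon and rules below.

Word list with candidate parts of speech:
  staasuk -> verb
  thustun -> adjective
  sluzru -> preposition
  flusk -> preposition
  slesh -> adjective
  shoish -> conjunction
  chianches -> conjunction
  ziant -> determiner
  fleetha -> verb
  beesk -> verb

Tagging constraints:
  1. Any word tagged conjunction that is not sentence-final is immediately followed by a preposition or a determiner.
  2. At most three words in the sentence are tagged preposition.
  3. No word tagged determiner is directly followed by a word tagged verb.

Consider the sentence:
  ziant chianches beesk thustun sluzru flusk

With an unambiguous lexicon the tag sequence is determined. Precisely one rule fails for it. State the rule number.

1

Fixed tagging: determiner conjunction verb adjective preposition preposition.
Rule check: R1 ✗, R2 ✓, R3 ✓.
Only rule 1 fails.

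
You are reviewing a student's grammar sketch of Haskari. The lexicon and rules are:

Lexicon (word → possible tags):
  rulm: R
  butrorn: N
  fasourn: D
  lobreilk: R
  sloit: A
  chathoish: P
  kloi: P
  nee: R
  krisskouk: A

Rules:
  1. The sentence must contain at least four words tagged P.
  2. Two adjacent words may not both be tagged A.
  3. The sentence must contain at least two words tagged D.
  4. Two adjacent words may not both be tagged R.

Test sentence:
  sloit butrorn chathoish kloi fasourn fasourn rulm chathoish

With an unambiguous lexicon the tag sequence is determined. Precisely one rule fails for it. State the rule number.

1

Fixed tagging: A N P P D D R P.
Rule check: R1 fails, R2 ok, R3 ok, R4 ok.
Only rule 1 fails.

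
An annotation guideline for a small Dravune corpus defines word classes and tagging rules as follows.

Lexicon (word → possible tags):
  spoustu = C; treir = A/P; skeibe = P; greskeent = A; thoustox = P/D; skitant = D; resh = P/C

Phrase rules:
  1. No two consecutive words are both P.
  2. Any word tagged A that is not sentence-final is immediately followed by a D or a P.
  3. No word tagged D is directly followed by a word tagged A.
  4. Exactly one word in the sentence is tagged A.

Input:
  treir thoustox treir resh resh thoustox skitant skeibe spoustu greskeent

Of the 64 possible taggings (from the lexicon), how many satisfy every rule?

Candidates per position — 1:treir {A,P}; 2:thoustox {P,D}; 3:treir {A,P}; 4:resh {P,C}; 5:resh {P,C}; 6:thoustox {P,D}; 7:skitant {D}; 8:skeibe {P}; 9:spoustu {C}; 10:greskeent {A}.
There are 64 candidate sequences in total.
The sequences that satisfy every rule: P D P C P D D P C A; P D P C C P D P C A; P D P C C D D P C A.
Count = 3.

3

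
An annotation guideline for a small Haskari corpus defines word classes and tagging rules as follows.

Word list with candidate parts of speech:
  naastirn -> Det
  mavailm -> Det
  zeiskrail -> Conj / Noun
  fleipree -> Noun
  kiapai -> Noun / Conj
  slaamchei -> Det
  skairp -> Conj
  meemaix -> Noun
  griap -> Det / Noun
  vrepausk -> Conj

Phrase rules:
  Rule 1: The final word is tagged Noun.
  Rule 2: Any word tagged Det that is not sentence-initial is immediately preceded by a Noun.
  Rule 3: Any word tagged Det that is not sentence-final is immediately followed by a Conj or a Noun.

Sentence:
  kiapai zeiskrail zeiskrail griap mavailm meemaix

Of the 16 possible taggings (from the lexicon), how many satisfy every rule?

Candidates per position — 1:kiapai {Noun,Conj}; 2:zeiskrail {Conj,Noun}; 3:zeiskrail {Conj,Noun}; 4:griap {Det,Noun}; 5:mavailm {Det}; 6:meemaix {Noun}.
There are 16 candidate sequences in total.
Checking each against the rules leaves 8 sequences.
Count = 8.

8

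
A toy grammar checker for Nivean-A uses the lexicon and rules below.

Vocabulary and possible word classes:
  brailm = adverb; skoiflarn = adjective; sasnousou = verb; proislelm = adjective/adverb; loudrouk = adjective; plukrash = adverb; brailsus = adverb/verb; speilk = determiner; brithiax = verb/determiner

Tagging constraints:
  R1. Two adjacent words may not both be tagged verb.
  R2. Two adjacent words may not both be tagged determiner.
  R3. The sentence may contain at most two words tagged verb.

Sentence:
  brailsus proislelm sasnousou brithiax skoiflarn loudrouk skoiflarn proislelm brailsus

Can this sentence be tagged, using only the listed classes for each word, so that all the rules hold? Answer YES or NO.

Candidates per position — 1:brailsus {adverb,verb}; 2:proislelm {adjective,adverb}; 3:sasnousou {verb}; 4:brithiax {verb,determiner}; 5:skoiflarn {adjective}; 6:loudrouk {adjective}; 7:skoiflarn {adjective}; 8:proislelm {adjective,adverb}; 9:brailsus {adverb,verb}.
One satisfying assignment: adverb adjective verb determiner adjective adjective adjective adjective adverb.
Checking: rule 1 ok; rule 2 ok; rule 3 ok.

YES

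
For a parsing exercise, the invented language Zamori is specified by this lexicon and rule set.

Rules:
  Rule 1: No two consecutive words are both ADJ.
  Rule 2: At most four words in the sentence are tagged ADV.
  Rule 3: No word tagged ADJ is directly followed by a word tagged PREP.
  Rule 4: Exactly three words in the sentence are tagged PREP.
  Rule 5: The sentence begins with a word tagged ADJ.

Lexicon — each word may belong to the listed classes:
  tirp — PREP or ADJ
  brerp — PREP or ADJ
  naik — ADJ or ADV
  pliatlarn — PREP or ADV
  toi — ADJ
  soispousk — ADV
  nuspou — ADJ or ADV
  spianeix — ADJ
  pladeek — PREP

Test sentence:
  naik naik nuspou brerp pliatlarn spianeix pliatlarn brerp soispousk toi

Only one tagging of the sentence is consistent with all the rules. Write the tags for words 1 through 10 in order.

ADJ ADV ADV PREP PREP ADJ ADV PREP ADV ADJ

Candidates per position — 1:naik {ADJ,ADV}; 2:naik {ADJ,ADV}; 3:nuspou {ADJ,ADV}; 4:brerp {PREP,ADJ}; 5:pliatlarn {PREP,ADV}; 6:spianeix {ADJ}; 7:pliatlarn {PREP,ADV}; 8:brerp {PREP,ADJ}; 9:soispousk {ADV}; 10:toi {ADJ}.
At position 1, choosing ADV makes rule 5 impossible to satisfy; hence ADJ.
At position 2, choosing ADJ makes rule 1 impossible to satisfy; hence ADV.
At position 7, choosing PREP makes rule 3 impossible to satisfy; hence ADV.
At position 8, choosing ADJ makes rule 4 impossible to satisfy; hence PREP.
At position 4, choosing ADJ makes rule 4 impossible to satisfy; hence PREP.
At position 5, choosing ADV makes rule 4 impossible to satisfy; hence PREP.
At position 3, choosing ADJ makes rule 3 impossible to satisfy; hence ADV.
So the tagging must be: ADJ ADV ADV PREP PREP ADJ ADV PREP ADV ADJ.
Check: rule 1 ✓; rule 2 ✓; rule 3 ✓; rule 4 ✓; rule 5 ✓.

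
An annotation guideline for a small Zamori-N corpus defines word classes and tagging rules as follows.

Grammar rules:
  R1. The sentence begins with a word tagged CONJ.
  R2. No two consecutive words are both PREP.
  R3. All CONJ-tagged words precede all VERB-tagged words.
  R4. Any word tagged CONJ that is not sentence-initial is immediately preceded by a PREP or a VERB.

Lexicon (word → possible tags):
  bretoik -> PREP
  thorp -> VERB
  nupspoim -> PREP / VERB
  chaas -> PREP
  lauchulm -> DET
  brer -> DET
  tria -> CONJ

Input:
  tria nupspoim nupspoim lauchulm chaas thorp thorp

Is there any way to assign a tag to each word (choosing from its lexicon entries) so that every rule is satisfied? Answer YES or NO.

YES

Candidates per position — 1:tria {CONJ}; 2:nupspoim {PREP,VERB}; 3:nupspoim {PREP,VERB}; 4:lauchulm {DET}; 5:chaas {PREP}; 6:thorp {VERB}; 7:thorp {VERB}.
One satisfying assignment: CONJ PREP VERB DET PREP VERB VERB.
Verifying each rule — rule 1 satisfied; rule 2 satisfied; rule 3 satisfied; rule 4 satisfied.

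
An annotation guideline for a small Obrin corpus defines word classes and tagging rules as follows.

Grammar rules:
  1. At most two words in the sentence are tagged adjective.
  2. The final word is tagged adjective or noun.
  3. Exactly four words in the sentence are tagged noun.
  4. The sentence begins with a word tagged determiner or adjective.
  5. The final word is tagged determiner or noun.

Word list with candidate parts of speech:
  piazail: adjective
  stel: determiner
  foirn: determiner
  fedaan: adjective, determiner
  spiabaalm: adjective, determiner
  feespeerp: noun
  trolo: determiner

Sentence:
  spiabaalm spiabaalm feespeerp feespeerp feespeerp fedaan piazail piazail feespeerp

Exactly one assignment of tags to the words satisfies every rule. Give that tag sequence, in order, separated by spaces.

Candidates per position — 1:spiabaalm {adjective,determiner}; 2:spiabaalm {adjective,determiner}; 3:feespeerp {noun}; 4:feespeerp {noun}; 5:feespeerp {noun}; 6:fedaan {adjective,determiner}; 7:piazail {adjective}; 8:piazail {adjective}; 9:feespeerp {noun}.
If word 1 were adjective, no tagging could satisfy rule 1; so word 1 is determiner.
If word 2 were adjective, no tagging could satisfy rule 1; so word 2 is determiner.
If word 6 were adjective, no tagging could satisfy rule 1; so word 6 is determiner.
That leaves exactly one tagging: determiner determiner noun noun noun determiner adjective adjective noun.
Check: rule 1 satisfied; rule 2 satisfied; rule 3 satisfied; rule 4 satisfied; rule 5 satisfied.

determiner determiner noun noun noun determiner adjective adjective noun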